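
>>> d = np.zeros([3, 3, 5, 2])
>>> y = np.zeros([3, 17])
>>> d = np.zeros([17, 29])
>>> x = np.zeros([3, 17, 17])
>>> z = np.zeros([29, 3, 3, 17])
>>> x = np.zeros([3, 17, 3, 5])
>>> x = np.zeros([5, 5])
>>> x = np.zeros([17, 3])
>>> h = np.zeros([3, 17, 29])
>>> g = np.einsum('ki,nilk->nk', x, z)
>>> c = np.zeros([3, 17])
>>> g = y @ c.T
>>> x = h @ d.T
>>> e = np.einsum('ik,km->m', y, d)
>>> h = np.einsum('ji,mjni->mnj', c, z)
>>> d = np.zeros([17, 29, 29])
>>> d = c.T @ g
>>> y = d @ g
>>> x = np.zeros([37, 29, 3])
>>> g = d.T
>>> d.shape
(17, 3)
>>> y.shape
(17, 3)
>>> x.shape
(37, 29, 3)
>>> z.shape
(29, 3, 3, 17)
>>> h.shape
(29, 3, 3)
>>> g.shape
(3, 17)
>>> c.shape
(3, 17)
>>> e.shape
(29,)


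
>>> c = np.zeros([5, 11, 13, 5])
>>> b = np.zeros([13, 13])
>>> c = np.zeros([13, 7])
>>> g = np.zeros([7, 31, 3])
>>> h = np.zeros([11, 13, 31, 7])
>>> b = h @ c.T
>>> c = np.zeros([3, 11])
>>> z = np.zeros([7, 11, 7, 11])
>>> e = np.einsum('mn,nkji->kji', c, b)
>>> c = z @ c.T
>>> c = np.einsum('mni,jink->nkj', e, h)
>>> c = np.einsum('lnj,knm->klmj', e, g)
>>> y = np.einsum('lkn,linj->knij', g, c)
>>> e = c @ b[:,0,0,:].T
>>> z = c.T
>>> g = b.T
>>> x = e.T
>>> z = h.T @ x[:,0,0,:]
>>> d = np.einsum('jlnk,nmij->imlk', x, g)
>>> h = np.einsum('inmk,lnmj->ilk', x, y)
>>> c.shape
(7, 13, 3, 13)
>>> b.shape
(11, 13, 31, 13)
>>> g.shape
(13, 31, 13, 11)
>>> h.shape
(11, 31, 7)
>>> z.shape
(7, 31, 13, 7)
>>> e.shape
(7, 13, 3, 11)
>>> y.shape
(31, 3, 13, 13)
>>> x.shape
(11, 3, 13, 7)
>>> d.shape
(13, 31, 3, 7)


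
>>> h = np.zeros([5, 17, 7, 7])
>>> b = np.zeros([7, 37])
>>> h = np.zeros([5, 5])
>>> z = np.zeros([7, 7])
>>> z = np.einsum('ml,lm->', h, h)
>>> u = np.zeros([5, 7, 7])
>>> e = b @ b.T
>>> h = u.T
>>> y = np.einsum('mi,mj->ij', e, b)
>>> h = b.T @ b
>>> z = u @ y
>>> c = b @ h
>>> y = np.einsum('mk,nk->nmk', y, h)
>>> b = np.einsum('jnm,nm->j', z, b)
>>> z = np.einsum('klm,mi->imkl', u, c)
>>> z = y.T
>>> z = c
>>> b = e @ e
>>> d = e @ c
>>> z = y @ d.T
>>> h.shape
(37, 37)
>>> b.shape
(7, 7)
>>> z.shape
(37, 7, 7)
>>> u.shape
(5, 7, 7)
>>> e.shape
(7, 7)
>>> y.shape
(37, 7, 37)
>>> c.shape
(7, 37)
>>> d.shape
(7, 37)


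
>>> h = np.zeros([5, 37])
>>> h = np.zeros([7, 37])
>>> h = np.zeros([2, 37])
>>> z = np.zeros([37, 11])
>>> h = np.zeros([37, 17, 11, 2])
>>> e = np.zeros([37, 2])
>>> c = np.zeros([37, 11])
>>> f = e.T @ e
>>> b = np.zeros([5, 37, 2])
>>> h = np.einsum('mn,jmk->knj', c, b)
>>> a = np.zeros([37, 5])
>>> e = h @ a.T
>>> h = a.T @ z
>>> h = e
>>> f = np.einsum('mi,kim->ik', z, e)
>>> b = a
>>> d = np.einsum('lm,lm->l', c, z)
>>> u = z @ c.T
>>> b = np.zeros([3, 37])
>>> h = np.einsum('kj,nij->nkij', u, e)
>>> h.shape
(2, 37, 11, 37)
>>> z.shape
(37, 11)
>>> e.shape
(2, 11, 37)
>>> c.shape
(37, 11)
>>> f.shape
(11, 2)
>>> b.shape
(3, 37)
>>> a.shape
(37, 5)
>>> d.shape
(37,)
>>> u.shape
(37, 37)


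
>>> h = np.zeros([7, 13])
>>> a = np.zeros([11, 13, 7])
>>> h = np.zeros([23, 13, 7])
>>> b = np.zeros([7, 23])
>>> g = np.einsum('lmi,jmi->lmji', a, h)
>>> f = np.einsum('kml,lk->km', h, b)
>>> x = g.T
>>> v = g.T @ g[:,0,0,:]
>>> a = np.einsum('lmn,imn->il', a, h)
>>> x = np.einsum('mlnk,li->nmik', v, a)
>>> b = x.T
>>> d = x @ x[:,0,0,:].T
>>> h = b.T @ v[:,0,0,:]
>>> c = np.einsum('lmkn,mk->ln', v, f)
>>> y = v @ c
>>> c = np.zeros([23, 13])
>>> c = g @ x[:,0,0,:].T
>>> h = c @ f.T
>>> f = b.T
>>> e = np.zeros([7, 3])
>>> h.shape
(11, 13, 23, 23)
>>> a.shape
(23, 11)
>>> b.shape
(7, 11, 7, 13)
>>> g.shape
(11, 13, 23, 7)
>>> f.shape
(13, 7, 11, 7)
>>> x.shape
(13, 7, 11, 7)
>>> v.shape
(7, 23, 13, 7)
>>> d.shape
(13, 7, 11, 13)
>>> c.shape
(11, 13, 23, 13)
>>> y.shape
(7, 23, 13, 7)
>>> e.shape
(7, 3)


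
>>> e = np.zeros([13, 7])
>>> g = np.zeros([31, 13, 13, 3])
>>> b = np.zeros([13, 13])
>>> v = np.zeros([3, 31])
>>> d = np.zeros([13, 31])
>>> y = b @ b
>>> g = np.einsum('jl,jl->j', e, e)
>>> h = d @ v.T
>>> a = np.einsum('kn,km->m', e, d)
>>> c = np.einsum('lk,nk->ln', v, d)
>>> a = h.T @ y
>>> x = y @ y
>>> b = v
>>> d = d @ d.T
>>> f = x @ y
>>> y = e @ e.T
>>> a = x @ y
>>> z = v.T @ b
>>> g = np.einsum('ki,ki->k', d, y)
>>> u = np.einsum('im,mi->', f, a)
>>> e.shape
(13, 7)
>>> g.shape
(13,)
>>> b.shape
(3, 31)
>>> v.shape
(3, 31)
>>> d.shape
(13, 13)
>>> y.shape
(13, 13)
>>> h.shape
(13, 3)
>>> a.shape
(13, 13)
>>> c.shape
(3, 13)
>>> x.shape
(13, 13)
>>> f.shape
(13, 13)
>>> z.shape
(31, 31)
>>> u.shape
()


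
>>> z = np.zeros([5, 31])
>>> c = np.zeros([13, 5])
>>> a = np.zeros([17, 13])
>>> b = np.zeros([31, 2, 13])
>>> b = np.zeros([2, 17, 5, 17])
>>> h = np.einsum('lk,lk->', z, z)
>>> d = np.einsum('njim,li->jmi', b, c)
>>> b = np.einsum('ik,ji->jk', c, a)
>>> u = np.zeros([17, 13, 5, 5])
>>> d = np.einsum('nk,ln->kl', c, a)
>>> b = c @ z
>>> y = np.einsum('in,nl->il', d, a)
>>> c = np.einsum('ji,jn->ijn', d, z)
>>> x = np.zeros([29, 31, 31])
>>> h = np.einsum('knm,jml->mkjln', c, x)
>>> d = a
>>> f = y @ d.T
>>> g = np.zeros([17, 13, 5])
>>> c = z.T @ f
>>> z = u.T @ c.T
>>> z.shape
(5, 5, 13, 31)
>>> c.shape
(31, 17)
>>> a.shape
(17, 13)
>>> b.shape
(13, 31)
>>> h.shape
(31, 17, 29, 31, 5)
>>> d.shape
(17, 13)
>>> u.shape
(17, 13, 5, 5)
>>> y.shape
(5, 13)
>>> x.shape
(29, 31, 31)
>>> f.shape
(5, 17)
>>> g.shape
(17, 13, 5)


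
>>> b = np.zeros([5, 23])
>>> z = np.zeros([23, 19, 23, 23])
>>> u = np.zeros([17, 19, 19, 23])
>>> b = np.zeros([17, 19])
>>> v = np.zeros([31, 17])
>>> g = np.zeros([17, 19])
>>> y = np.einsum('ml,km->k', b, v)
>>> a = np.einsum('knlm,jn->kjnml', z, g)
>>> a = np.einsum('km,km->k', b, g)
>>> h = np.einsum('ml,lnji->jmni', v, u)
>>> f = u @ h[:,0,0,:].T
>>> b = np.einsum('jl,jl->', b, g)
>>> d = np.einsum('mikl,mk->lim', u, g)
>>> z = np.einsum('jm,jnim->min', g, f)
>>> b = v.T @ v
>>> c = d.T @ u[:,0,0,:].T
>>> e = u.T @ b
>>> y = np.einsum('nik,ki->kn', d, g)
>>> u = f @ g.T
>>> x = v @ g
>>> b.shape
(17, 17)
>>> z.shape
(19, 19, 19)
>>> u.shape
(17, 19, 19, 17)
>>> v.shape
(31, 17)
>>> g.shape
(17, 19)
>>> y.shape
(17, 23)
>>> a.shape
(17,)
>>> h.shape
(19, 31, 19, 23)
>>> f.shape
(17, 19, 19, 19)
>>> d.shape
(23, 19, 17)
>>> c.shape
(17, 19, 17)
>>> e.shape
(23, 19, 19, 17)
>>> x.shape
(31, 19)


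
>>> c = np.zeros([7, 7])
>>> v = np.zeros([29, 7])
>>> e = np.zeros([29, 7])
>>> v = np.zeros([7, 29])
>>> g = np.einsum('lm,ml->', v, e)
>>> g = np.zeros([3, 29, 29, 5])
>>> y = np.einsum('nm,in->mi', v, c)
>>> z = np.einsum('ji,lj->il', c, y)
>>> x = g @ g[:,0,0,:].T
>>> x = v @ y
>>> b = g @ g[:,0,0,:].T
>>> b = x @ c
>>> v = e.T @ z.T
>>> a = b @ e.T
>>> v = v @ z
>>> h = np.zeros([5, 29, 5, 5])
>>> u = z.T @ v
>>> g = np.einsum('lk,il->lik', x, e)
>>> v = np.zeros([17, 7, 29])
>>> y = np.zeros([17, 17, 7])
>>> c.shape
(7, 7)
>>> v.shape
(17, 7, 29)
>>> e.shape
(29, 7)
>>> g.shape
(7, 29, 7)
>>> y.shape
(17, 17, 7)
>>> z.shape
(7, 29)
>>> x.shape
(7, 7)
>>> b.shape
(7, 7)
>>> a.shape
(7, 29)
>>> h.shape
(5, 29, 5, 5)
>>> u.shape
(29, 29)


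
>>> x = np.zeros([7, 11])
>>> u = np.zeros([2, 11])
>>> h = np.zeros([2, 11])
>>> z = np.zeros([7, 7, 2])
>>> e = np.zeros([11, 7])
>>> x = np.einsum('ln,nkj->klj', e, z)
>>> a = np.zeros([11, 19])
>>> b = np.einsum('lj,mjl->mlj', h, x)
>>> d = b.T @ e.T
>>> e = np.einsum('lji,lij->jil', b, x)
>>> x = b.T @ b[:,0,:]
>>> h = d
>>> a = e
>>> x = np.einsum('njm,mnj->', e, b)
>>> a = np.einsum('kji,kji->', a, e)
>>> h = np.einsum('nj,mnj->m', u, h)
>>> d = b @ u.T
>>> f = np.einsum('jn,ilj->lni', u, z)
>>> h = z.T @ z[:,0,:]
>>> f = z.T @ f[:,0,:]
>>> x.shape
()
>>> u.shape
(2, 11)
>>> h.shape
(2, 7, 2)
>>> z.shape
(7, 7, 2)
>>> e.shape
(2, 11, 7)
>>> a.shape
()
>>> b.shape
(7, 2, 11)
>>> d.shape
(7, 2, 2)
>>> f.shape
(2, 7, 7)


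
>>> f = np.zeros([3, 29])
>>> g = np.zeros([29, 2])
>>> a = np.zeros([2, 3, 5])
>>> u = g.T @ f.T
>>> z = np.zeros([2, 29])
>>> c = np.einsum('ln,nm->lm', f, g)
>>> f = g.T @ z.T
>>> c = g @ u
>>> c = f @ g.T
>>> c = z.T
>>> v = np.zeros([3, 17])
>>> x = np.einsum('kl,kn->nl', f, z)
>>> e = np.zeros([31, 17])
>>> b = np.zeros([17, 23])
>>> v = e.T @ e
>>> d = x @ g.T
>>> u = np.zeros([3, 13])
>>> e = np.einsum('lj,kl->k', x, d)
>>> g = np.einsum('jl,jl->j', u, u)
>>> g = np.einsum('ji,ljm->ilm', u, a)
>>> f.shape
(2, 2)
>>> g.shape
(13, 2, 5)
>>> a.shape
(2, 3, 5)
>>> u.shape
(3, 13)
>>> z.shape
(2, 29)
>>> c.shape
(29, 2)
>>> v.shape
(17, 17)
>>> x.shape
(29, 2)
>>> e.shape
(29,)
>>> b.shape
(17, 23)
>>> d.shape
(29, 29)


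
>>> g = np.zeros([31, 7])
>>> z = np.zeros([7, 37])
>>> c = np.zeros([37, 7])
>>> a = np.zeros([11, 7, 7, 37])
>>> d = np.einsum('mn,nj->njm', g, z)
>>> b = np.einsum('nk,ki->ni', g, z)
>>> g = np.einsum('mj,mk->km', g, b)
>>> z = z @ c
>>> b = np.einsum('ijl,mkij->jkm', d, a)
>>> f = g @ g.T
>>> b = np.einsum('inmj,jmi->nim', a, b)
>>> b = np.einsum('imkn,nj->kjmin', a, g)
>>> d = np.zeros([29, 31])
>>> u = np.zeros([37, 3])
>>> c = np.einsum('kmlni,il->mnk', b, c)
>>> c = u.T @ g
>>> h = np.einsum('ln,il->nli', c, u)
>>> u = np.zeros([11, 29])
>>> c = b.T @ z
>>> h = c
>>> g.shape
(37, 31)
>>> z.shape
(7, 7)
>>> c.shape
(37, 11, 7, 31, 7)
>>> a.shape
(11, 7, 7, 37)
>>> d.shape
(29, 31)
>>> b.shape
(7, 31, 7, 11, 37)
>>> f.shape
(37, 37)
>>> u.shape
(11, 29)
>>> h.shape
(37, 11, 7, 31, 7)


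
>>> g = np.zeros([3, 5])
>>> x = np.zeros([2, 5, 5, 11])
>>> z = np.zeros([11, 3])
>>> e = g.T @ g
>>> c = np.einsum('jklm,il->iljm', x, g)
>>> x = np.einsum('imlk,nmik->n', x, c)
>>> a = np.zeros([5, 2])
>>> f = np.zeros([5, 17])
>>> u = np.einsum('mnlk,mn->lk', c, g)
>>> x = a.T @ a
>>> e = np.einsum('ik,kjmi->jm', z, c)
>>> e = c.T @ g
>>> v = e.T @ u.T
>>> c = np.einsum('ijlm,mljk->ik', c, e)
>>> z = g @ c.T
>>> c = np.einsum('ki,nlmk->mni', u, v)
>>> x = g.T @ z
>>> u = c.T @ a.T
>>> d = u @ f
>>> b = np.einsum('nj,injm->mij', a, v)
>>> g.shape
(3, 5)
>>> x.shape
(5, 3)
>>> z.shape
(3, 3)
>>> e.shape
(11, 2, 5, 5)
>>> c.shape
(2, 5, 11)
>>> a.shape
(5, 2)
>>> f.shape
(5, 17)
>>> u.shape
(11, 5, 5)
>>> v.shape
(5, 5, 2, 2)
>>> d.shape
(11, 5, 17)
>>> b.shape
(2, 5, 2)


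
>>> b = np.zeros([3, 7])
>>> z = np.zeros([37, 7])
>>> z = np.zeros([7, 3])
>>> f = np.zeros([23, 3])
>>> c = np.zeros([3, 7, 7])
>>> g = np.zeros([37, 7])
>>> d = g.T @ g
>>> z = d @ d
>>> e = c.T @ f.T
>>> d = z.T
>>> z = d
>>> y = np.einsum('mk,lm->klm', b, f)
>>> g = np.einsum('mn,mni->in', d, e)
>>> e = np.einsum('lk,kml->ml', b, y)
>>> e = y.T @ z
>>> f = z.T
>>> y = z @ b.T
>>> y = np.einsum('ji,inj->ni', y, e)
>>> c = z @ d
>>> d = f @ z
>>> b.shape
(3, 7)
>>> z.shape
(7, 7)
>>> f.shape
(7, 7)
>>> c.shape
(7, 7)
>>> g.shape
(23, 7)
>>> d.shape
(7, 7)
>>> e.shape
(3, 23, 7)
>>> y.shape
(23, 3)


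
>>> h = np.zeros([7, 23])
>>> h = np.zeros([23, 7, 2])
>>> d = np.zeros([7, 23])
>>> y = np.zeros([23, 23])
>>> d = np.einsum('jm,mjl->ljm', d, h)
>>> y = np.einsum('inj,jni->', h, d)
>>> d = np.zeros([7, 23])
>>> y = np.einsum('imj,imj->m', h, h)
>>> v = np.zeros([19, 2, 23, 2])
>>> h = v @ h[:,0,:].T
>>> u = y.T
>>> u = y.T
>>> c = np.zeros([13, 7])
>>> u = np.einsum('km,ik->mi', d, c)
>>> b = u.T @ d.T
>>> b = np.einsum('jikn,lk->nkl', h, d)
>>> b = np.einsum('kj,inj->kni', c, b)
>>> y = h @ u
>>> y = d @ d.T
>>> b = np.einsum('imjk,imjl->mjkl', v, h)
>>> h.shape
(19, 2, 23, 23)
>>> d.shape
(7, 23)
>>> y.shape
(7, 7)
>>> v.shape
(19, 2, 23, 2)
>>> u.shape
(23, 13)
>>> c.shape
(13, 7)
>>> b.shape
(2, 23, 2, 23)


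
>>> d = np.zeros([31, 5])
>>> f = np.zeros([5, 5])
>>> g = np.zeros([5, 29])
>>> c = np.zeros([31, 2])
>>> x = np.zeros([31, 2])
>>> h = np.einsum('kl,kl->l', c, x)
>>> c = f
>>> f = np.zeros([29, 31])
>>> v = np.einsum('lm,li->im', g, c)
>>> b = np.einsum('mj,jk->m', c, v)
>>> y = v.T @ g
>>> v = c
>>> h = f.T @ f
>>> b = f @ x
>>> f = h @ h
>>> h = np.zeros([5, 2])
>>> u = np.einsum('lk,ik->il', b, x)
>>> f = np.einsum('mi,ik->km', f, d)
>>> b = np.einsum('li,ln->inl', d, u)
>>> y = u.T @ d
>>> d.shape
(31, 5)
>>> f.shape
(5, 31)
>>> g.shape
(5, 29)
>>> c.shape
(5, 5)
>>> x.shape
(31, 2)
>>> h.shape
(5, 2)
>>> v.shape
(5, 5)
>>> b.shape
(5, 29, 31)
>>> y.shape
(29, 5)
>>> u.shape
(31, 29)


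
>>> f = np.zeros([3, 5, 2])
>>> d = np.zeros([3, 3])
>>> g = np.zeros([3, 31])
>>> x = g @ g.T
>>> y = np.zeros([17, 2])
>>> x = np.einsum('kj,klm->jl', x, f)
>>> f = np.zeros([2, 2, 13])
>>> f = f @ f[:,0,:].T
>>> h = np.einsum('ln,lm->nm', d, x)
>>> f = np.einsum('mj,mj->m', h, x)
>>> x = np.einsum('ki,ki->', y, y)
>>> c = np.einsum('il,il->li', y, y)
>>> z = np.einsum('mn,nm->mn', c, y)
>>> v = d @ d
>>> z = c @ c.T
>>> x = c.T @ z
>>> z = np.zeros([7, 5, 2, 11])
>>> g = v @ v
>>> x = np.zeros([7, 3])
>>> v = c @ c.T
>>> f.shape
(3,)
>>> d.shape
(3, 3)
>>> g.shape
(3, 3)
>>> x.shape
(7, 3)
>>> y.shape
(17, 2)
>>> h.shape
(3, 5)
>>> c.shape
(2, 17)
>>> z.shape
(7, 5, 2, 11)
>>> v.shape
(2, 2)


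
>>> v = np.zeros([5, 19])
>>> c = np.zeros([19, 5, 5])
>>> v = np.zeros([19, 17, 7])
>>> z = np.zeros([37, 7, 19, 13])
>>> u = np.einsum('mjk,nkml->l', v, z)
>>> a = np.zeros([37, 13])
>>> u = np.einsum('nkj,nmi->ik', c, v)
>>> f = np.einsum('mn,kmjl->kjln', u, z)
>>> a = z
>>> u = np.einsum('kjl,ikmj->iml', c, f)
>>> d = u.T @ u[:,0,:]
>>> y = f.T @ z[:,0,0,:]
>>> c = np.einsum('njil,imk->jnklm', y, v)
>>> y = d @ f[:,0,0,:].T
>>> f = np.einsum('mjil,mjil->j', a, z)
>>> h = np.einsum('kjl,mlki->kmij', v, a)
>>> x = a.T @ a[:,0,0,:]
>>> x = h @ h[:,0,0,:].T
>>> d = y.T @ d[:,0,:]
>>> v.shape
(19, 17, 7)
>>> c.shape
(13, 5, 7, 13, 17)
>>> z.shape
(37, 7, 19, 13)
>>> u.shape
(37, 13, 5)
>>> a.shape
(37, 7, 19, 13)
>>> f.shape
(7,)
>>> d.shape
(37, 13, 5)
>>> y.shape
(5, 13, 37)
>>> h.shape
(19, 37, 13, 17)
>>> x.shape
(19, 37, 13, 19)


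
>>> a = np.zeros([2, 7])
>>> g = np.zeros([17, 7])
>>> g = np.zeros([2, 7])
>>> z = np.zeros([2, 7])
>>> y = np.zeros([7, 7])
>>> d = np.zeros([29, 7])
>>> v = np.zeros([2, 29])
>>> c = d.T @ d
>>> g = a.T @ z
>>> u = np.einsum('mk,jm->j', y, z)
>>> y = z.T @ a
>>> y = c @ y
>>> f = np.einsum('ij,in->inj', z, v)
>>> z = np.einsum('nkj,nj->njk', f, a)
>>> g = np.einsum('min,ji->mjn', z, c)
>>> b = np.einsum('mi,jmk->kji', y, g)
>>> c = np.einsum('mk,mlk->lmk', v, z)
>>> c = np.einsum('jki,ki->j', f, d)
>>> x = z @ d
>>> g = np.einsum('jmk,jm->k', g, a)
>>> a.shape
(2, 7)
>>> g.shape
(29,)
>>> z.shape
(2, 7, 29)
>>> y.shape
(7, 7)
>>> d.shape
(29, 7)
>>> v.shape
(2, 29)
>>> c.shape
(2,)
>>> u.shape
(2,)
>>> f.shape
(2, 29, 7)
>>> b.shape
(29, 2, 7)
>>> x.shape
(2, 7, 7)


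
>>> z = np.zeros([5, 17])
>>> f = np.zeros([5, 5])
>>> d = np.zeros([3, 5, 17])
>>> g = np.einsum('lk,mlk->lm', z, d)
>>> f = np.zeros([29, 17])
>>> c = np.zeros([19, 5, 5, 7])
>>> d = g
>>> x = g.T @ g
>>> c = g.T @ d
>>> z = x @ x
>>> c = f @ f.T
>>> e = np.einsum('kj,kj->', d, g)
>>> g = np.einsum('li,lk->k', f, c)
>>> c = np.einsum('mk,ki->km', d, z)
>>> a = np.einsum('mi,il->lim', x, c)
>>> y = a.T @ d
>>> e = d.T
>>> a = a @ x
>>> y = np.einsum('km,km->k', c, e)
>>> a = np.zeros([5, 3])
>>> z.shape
(3, 3)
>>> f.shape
(29, 17)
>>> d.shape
(5, 3)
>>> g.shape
(29,)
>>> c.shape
(3, 5)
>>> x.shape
(3, 3)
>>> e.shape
(3, 5)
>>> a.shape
(5, 3)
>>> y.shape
(3,)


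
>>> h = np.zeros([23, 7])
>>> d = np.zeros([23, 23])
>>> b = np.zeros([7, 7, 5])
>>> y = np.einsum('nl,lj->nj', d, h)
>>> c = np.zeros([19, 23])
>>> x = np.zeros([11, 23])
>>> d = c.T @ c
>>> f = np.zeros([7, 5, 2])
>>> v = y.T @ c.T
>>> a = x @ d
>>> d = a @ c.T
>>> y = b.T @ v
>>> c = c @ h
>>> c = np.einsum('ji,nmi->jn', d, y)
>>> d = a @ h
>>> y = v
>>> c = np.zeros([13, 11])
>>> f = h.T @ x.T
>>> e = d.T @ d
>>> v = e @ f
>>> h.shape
(23, 7)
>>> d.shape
(11, 7)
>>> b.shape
(7, 7, 5)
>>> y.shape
(7, 19)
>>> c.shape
(13, 11)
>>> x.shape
(11, 23)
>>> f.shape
(7, 11)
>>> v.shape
(7, 11)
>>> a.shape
(11, 23)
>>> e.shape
(7, 7)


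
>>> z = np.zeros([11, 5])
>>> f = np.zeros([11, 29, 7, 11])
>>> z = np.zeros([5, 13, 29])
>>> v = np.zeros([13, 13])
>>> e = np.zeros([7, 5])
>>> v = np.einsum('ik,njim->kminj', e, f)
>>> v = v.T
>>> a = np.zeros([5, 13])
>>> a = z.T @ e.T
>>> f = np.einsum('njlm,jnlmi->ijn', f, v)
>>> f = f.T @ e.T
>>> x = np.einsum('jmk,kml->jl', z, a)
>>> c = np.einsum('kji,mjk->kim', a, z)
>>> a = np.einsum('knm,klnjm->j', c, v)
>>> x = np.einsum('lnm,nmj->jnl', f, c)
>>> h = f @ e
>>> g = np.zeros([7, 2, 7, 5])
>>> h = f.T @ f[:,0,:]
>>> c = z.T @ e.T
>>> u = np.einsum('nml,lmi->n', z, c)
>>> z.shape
(5, 13, 29)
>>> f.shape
(11, 29, 7)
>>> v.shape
(29, 11, 7, 11, 5)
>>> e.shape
(7, 5)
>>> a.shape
(11,)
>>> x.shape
(5, 29, 11)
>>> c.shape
(29, 13, 7)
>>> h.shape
(7, 29, 7)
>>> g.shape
(7, 2, 7, 5)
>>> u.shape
(5,)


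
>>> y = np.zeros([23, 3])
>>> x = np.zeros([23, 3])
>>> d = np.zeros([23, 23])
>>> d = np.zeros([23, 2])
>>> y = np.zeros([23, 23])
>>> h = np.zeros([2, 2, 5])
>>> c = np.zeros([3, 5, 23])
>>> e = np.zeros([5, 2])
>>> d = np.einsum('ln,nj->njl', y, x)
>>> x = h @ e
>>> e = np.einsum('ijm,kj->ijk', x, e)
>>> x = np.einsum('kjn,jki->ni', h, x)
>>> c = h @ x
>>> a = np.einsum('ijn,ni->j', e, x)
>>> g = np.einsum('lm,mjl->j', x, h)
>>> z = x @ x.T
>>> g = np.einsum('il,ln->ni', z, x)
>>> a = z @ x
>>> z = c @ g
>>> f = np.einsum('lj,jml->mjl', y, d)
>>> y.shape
(23, 23)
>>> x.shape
(5, 2)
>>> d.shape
(23, 3, 23)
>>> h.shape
(2, 2, 5)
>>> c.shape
(2, 2, 2)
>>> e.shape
(2, 2, 5)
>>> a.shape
(5, 2)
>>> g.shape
(2, 5)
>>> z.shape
(2, 2, 5)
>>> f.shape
(3, 23, 23)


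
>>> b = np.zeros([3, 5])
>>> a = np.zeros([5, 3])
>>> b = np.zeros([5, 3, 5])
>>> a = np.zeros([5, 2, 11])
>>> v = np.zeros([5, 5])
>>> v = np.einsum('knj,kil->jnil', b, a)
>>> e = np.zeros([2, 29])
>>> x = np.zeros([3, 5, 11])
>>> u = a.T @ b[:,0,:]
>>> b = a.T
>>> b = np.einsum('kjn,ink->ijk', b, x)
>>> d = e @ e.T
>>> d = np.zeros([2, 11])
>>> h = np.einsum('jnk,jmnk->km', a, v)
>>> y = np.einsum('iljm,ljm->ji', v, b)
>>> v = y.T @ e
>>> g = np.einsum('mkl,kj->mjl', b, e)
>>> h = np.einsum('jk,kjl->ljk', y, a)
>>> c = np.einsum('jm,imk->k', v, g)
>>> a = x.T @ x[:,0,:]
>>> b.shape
(3, 2, 11)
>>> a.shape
(11, 5, 11)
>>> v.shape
(5, 29)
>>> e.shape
(2, 29)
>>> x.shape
(3, 5, 11)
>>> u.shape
(11, 2, 5)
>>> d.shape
(2, 11)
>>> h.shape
(11, 2, 5)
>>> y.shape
(2, 5)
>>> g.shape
(3, 29, 11)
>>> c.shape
(11,)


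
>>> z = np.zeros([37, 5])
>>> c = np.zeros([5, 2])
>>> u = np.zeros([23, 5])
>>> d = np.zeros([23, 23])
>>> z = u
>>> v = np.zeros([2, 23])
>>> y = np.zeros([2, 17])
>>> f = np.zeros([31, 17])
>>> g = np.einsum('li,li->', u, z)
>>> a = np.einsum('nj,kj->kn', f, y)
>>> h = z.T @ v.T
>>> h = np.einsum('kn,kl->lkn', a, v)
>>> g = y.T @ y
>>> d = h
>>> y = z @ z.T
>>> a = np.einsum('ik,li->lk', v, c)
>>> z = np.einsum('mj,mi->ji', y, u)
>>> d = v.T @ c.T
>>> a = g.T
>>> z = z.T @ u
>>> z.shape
(5, 5)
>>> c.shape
(5, 2)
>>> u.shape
(23, 5)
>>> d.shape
(23, 5)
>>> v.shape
(2, 23)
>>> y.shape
(23, 23)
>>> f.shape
(31, 17)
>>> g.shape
(17, 17)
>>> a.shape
(17, 17)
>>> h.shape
(23, 2, 31)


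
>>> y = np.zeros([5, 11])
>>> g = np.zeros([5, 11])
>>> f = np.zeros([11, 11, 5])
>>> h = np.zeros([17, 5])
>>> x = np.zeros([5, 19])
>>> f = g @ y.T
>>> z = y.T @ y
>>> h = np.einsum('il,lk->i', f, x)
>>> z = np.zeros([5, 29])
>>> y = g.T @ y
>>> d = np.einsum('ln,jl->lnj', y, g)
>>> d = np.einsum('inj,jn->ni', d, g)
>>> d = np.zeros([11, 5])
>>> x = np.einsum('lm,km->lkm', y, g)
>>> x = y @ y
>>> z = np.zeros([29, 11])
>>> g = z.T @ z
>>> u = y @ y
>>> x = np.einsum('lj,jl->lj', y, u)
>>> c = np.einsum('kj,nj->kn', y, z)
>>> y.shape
(11, 11)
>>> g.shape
(11, 11)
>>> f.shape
(5, 5)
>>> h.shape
(5,)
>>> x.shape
(11, 11)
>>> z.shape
(29, 11)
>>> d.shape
(11, 5)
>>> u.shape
(11, 11)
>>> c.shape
(11, 29)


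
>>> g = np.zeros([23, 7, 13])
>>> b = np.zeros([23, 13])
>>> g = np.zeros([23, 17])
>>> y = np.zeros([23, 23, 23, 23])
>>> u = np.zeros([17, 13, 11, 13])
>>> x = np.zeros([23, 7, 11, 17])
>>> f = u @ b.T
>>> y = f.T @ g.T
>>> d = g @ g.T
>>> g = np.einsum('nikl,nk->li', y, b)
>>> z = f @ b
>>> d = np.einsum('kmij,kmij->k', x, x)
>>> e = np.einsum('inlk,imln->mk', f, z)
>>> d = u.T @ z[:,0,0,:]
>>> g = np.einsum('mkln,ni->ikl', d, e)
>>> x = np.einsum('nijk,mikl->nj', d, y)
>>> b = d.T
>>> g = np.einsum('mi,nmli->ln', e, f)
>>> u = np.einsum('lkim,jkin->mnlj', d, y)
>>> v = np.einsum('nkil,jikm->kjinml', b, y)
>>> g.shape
(11, 17)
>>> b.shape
(13, 13, 11, 13)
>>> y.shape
(23, 11, 13, 23)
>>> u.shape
(13, 23, 13, 23)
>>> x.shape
(13, 13)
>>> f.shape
(17, 13, 11, 23)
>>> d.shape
(13, 11, 13, 13)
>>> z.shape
(17, 13, 11, 13)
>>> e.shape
(13, 23)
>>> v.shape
(13, 23, 11, 13, 23, 13)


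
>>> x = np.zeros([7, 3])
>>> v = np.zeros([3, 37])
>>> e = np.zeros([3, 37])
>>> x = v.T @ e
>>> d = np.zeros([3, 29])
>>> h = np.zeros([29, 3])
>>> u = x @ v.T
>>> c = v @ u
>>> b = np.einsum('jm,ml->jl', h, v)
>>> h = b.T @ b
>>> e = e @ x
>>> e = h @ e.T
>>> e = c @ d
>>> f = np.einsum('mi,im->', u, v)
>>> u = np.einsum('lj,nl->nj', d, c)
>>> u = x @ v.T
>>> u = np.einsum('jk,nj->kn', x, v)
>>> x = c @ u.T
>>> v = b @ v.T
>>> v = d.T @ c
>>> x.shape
(3, 37)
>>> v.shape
(29, 3)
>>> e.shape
(3, 29)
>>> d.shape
(3, 29)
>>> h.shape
(37, 37)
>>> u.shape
(37, 3)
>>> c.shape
(3, 3)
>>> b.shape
(29, 37)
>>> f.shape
()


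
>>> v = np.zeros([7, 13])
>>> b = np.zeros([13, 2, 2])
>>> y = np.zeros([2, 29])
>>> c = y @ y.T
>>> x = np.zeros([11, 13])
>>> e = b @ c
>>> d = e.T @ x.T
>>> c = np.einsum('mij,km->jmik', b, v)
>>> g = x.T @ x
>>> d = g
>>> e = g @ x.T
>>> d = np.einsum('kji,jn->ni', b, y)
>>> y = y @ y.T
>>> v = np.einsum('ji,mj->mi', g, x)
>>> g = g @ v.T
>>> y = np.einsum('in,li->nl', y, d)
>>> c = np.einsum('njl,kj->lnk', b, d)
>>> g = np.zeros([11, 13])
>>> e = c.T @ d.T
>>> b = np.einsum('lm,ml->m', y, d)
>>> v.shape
(11, 13)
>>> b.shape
(29,)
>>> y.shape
(2, 29)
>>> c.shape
(2, 13, 29)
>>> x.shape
(11, 13)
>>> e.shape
(29, 13, 29)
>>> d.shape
(29, 2)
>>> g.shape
(11, 13)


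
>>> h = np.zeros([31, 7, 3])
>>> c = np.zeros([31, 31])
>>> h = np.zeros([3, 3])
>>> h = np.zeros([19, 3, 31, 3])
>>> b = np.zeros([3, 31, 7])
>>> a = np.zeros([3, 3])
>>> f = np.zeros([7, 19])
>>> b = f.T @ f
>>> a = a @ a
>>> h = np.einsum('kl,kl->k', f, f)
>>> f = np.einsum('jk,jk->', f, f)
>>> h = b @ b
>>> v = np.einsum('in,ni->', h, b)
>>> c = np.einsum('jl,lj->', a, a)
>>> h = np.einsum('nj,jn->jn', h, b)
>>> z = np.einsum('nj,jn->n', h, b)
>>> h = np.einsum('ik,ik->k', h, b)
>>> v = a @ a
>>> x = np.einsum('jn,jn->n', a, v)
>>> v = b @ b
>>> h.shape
(19,)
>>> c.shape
()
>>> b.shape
(19, 19)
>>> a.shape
(3, 3)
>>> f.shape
()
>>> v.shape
(19, 19)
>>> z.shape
(19,)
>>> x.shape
(3,)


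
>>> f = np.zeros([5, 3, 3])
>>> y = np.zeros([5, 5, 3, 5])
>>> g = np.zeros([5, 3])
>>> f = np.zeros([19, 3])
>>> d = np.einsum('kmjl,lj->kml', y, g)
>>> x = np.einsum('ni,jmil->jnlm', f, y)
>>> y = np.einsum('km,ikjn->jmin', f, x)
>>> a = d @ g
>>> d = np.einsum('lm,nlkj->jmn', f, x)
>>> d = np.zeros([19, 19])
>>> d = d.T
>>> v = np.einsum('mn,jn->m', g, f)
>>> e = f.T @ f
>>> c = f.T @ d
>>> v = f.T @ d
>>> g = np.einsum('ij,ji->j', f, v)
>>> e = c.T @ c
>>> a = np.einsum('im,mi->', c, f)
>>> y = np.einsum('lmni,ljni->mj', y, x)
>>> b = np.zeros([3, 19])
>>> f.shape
(19, 3)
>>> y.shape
(3, 19)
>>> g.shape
(3,)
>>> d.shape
(19, 19)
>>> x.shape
(5, 19, 5, 5)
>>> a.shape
()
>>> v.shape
(3, 19)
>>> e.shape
(19, 19)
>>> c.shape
(3, 19)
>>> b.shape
(3, 19)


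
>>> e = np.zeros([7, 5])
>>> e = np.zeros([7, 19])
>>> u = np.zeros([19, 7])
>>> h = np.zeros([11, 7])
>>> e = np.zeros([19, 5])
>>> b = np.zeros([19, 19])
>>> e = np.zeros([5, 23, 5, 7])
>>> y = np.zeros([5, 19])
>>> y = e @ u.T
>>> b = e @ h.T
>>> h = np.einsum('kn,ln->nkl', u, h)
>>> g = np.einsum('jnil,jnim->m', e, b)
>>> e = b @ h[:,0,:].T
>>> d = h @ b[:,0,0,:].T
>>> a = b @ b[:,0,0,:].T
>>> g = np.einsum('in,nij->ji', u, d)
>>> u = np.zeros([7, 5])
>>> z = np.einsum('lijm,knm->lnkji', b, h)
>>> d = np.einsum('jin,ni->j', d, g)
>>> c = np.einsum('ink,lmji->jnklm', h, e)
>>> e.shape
(5, 23, 5, 7)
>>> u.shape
(7, 5)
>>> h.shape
(7, 19, 11)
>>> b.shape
(5, 23, 5, 11)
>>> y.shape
(5, 23, 5, 19)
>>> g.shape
(5, 19)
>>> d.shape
(7,)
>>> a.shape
(5, 23, 5, 5)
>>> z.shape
(5, 19, 7, 5, 23)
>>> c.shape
(5, 19, 11, 5, 23)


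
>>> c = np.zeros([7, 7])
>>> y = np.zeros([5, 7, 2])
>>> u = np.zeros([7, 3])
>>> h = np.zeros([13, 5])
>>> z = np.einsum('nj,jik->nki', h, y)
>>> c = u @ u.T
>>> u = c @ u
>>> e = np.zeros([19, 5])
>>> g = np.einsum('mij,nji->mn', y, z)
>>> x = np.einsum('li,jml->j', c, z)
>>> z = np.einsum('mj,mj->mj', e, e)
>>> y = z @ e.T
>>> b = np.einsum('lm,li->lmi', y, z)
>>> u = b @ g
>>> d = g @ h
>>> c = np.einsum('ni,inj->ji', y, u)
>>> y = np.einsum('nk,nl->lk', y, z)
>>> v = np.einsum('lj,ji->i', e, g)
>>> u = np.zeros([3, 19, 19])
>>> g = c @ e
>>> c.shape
(13, 19)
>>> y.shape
(5, 19)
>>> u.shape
(3, 19, 19)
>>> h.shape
(13, 5)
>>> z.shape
(19, 5)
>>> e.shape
(19, 5)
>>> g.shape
(13, 5)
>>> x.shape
(13,)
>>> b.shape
(19, 19, 5)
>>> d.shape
(5, 5)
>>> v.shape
(13,)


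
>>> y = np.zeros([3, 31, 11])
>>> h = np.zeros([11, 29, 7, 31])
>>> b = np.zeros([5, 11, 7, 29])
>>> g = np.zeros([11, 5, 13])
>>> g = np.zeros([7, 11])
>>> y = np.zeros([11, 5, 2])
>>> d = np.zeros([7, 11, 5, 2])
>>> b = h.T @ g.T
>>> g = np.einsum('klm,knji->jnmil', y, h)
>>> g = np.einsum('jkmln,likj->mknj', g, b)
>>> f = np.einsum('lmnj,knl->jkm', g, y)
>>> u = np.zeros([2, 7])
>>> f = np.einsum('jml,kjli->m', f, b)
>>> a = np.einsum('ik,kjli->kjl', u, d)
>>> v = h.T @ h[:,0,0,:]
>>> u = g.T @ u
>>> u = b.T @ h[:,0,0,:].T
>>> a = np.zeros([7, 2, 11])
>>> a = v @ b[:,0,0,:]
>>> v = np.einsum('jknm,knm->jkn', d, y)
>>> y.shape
(11, 5, 2)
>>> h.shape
(11, 29, 7, 31)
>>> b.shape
(31, 7, 29, 7)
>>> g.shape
(2, 29, 5, 7)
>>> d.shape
(7, 11, 5, 2)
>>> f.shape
(11,)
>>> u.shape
(7, 29, 7, 11)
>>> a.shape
(31, 7, 29, 7)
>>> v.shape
(7, 11, 5)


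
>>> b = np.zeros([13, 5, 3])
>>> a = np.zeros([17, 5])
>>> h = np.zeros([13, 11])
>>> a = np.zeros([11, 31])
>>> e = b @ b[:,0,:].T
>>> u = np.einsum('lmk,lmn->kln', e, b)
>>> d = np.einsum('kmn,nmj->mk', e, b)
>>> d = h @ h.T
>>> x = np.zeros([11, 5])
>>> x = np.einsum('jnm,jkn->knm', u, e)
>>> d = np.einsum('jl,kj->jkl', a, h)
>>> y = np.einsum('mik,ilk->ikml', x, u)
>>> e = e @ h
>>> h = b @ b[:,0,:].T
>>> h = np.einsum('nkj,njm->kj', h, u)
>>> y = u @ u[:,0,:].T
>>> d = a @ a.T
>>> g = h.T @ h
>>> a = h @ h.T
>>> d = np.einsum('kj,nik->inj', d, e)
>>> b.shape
(13, 5, 3)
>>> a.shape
(5, 5)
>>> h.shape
(5, 13)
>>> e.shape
(13, 5, 11)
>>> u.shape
(13, 13, 3)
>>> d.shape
(5, 13, 11)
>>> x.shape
(5, 13, 3)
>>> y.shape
(13, 13, 13)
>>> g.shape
(13, 13)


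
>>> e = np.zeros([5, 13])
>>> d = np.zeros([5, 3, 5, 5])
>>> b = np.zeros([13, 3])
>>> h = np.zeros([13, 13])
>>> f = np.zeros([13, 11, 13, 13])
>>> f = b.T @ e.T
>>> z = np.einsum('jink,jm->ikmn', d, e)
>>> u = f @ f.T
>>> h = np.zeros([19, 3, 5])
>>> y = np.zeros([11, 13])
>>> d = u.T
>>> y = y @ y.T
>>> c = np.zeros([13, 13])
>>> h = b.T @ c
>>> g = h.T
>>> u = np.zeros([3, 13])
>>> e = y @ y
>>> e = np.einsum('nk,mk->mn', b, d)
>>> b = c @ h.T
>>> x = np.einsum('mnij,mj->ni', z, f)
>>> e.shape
(3, 13)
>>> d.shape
(3, 3)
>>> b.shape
(13, 3)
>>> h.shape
(3, 13)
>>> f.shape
(3, 5)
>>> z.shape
(3, 5, 13, 5)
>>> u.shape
(3, 13)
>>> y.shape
(11, 11)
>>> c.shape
(13, 13)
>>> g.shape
(13, 3)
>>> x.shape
(5, 13)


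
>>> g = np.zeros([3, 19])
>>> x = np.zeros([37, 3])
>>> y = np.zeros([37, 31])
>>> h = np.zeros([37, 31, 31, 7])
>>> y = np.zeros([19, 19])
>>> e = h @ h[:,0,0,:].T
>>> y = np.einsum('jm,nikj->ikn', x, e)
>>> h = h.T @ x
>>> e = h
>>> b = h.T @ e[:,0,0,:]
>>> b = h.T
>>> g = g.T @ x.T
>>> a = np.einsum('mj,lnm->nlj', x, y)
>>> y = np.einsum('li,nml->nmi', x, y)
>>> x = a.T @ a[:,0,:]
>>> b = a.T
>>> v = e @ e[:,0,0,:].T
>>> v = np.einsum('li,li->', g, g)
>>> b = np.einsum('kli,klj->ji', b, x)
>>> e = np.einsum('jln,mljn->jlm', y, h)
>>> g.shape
(19, 37)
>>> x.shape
(3, 31, 3)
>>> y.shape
(31, 31, 3)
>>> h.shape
(7, 31, 31, 3)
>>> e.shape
(31, 31, 7)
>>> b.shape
(3, 31)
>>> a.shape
(31, 31, 3)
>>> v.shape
()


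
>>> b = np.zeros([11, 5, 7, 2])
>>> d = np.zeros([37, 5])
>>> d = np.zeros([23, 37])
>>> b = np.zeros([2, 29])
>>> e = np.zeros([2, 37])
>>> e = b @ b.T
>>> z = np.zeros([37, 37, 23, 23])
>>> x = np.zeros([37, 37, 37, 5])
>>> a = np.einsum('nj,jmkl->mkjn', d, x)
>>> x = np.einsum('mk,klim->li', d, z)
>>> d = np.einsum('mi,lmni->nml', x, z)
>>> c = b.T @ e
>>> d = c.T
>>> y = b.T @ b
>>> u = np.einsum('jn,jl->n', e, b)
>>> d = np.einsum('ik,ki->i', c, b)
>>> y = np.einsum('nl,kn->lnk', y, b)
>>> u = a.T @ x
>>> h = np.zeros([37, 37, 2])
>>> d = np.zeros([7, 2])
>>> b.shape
(2, 29)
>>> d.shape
(7, 2)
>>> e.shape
(2, 2)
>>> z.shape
(37, 37, 23, 23)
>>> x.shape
(37, 23)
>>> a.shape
(37, 37, 37, 23)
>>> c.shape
(29, 2)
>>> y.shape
(29, 29, 2)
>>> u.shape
(23, 37, 37, 23)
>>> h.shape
(37, 37, 2)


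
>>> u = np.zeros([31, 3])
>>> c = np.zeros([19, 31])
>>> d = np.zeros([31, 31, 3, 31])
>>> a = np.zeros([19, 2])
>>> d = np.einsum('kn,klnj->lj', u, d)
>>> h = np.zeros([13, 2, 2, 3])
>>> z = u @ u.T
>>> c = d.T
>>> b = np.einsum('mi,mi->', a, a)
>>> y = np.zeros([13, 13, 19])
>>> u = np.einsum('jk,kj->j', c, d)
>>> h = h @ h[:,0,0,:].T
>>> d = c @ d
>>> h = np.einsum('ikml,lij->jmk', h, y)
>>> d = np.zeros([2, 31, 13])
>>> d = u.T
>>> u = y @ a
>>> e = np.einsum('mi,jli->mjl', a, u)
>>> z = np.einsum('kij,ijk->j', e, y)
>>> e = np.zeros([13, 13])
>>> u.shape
(13, 13, 2)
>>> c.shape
(31, 31)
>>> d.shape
(31,)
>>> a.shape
(19, 2)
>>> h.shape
(19, 2, 2)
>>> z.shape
(13,)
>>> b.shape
()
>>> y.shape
(13, 13, 19)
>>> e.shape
(13, 13)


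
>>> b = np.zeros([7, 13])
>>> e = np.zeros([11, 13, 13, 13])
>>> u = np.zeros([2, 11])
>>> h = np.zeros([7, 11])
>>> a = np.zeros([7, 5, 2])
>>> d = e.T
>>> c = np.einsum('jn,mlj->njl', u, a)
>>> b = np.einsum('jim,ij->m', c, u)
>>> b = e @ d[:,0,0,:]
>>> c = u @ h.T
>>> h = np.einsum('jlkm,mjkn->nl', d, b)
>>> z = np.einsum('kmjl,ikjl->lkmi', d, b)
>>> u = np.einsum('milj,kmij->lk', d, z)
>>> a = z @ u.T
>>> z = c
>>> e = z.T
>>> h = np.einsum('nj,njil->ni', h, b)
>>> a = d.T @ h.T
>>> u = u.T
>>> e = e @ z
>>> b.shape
(11, 13, 13, 11)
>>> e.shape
(7, 7)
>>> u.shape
(11, 13)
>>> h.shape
(11, 13)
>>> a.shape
(11, 13, 13, 11)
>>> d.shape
(13, 13, 13, 11)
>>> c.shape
(2, 7)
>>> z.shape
(2, 7)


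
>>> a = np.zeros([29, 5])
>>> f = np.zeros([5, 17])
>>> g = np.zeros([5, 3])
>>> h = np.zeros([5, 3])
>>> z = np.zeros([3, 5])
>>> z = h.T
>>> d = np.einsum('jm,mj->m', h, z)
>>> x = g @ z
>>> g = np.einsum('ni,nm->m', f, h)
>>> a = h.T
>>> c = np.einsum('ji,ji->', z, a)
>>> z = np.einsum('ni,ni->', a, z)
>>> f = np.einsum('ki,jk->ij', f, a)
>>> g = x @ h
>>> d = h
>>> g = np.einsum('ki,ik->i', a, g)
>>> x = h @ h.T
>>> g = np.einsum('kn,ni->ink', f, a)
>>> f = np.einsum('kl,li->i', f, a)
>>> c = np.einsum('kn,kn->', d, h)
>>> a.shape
(3, 5)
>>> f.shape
(5,)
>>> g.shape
(5, 3, 17)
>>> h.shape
(5, 3)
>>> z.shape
()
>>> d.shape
(5, 3)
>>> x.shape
(5, 5)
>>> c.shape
()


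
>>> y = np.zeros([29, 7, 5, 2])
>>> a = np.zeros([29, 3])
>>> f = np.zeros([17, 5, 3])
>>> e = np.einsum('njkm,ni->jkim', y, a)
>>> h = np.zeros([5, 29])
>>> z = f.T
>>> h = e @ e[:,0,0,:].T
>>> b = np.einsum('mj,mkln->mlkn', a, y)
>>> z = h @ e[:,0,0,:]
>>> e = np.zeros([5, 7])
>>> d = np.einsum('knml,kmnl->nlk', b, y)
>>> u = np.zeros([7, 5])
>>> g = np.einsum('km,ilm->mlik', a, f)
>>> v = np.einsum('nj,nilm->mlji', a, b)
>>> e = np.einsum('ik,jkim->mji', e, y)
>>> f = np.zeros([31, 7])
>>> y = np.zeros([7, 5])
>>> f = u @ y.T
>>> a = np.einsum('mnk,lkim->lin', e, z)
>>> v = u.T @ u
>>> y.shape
(7, 5)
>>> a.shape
(7, 3, 29)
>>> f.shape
(7, 7)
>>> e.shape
(2, 29, 5)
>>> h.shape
(7, 5, 3, 7)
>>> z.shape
(7, 5, 3, 2)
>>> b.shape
(29, 5, 7, 2)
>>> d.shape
(5, 2, 29)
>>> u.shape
(7, 5)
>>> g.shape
(3, 5, 17, 29)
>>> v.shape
(5, 5)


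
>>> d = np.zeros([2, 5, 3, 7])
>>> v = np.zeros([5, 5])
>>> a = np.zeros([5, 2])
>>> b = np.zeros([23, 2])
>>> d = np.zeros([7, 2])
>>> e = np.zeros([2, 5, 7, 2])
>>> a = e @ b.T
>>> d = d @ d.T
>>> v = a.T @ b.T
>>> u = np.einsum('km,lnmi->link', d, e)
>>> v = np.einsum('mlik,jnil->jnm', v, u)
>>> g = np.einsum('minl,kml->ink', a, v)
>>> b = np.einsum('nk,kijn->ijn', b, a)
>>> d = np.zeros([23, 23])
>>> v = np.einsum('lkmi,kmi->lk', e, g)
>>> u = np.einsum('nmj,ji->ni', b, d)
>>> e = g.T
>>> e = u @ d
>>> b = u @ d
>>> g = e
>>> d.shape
(23, 23)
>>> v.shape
(2, 5)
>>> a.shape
(2, 5, 7, 23)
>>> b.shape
(5, 23)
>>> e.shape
(5, 23)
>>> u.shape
(5, 23)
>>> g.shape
(5, 23)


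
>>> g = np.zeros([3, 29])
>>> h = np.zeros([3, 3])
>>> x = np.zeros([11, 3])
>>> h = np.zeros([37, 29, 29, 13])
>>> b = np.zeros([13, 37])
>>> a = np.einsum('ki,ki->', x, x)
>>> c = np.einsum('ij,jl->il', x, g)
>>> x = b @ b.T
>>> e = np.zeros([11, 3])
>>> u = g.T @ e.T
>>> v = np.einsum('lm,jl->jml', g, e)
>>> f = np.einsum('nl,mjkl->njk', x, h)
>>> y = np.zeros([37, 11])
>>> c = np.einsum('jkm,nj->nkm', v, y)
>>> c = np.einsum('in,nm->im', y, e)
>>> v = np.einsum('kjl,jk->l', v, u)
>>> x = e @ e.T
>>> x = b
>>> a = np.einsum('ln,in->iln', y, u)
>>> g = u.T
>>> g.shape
(11, 29)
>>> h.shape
(37, 29, 29, 13)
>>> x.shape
(13, 37)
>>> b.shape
(13, 37)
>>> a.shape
(29, 37, 11)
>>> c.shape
(37, 3)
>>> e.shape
(11, 3)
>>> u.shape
(29, 11)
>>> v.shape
(3,)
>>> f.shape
(13, 29, 29)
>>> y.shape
(37, 11)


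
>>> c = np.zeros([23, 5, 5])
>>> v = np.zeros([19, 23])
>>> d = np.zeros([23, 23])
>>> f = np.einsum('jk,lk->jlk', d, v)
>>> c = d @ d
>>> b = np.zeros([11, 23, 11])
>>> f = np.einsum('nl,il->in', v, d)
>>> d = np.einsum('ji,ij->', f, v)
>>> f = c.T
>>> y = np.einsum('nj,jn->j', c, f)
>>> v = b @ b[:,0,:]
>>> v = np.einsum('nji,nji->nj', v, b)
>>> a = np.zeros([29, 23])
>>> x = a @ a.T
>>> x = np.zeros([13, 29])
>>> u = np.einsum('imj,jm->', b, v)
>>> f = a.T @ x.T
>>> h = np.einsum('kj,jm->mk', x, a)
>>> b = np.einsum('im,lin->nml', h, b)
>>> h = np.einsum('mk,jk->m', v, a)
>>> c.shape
(23, 23)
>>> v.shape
(11, 23)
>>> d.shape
()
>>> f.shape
(23, 13)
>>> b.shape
(11, 13, 11)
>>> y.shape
(23,)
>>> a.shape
(29, 23)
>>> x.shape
(13, 29)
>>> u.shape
()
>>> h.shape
(11,)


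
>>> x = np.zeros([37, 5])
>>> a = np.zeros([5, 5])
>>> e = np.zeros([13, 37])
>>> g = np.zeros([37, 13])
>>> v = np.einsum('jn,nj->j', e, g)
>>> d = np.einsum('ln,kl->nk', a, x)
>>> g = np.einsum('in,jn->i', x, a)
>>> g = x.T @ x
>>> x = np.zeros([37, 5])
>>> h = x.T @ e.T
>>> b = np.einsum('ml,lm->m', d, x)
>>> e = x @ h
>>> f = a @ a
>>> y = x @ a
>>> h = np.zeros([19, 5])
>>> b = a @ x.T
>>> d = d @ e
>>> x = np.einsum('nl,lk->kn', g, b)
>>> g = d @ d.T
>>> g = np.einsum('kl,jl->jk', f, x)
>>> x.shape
(37, 5)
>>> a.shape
(5, 5)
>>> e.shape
(37, 13)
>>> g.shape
(37, 5)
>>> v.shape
(13,)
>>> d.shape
(5, 13)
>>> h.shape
(19, 5)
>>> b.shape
(5, 37)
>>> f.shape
(5, 5)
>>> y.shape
(37, 5)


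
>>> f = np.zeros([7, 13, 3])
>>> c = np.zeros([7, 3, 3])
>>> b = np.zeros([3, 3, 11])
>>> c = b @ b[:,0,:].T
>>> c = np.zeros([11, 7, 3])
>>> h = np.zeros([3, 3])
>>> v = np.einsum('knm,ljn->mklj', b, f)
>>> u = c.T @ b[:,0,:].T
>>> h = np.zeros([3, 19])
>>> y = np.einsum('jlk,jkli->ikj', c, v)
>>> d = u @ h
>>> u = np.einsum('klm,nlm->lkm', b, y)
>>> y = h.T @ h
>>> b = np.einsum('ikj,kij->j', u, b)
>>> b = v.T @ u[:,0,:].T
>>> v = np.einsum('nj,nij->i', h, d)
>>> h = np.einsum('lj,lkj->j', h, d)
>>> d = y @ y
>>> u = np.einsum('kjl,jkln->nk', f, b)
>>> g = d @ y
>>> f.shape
(7, 13, 3)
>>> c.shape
(11, 7, 3)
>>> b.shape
(13, 7, 3, 3)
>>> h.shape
(19,)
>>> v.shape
(7,)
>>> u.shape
(3, 7)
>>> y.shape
(19, 19)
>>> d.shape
(19, 19)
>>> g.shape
(19, 19)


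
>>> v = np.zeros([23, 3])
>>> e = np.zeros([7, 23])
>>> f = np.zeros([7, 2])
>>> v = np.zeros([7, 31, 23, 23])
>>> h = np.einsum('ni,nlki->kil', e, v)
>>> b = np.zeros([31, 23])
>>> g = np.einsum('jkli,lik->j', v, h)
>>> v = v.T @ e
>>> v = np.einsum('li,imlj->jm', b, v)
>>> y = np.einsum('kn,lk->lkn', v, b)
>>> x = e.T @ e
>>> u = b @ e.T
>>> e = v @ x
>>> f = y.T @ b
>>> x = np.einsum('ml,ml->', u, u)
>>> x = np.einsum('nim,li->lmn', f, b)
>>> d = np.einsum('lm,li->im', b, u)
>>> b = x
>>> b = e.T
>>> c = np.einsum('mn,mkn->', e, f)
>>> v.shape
(23, 23)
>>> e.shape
(23, 23)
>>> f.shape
(23, 23, 23)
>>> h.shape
(23, 23, 31)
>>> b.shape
(23, 23)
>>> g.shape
(7,)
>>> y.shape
(31, 23, 23)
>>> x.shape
(31, 23, 23)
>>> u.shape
(31, 7)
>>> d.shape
(7, 23)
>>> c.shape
()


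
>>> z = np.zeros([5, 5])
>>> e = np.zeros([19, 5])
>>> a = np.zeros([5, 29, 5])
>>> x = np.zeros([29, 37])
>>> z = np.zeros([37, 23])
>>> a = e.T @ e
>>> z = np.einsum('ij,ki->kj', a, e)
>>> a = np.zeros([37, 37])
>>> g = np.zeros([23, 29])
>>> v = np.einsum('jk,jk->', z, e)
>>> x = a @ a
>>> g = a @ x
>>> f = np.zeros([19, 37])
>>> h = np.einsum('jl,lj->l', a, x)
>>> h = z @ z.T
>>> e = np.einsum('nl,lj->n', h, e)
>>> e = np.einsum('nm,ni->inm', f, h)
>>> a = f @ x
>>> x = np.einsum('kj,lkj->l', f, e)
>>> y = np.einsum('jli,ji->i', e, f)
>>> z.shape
(19, 5)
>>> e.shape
(19, 19, 37)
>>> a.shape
(19, 37)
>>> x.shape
(19,)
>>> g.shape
(37, 37)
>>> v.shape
()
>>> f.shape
(19, 37)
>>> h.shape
(19, 19)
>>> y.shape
(37,)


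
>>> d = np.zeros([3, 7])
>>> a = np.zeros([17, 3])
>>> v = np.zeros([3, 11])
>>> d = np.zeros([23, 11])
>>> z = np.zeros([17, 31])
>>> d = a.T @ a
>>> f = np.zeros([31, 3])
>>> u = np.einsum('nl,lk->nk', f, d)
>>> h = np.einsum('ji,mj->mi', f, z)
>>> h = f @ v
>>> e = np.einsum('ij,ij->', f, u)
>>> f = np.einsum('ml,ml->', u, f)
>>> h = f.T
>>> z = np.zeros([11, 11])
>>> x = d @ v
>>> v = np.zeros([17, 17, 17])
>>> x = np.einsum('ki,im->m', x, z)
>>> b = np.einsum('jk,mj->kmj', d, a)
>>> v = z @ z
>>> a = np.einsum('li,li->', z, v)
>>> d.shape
(3, 3)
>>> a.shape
()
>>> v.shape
(11, 11)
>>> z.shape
(11, 11)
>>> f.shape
()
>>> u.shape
(31, 3)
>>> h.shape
()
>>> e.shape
()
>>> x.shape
(11,)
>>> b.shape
(3, 17, 3)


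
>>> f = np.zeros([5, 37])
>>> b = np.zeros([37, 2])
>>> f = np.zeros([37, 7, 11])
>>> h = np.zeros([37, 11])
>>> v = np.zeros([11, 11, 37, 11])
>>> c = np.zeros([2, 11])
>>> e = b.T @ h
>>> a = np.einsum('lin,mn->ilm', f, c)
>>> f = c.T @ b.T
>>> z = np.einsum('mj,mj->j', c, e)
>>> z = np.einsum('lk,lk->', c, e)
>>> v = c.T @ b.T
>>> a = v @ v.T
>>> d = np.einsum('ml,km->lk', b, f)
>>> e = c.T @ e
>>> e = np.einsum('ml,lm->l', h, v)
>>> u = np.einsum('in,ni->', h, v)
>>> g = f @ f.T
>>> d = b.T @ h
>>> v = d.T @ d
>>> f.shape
(11, 37)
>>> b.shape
(37, 2)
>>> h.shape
(37, 11)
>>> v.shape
(11, 11)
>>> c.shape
(2, 11)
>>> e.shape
(11,)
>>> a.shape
(11, 11)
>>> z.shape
()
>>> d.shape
(2, 11)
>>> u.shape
()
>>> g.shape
(11, 11)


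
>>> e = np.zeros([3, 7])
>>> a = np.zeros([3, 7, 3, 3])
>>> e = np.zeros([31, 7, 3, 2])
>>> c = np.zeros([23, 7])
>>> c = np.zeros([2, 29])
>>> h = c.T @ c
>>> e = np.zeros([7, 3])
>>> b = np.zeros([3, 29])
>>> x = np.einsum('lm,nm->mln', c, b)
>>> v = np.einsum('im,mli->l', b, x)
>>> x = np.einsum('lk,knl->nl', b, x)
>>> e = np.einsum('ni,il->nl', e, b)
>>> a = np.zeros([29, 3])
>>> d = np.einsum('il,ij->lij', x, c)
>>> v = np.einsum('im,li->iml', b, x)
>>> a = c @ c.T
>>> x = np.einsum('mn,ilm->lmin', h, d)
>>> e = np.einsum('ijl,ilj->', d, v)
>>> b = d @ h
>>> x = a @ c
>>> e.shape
()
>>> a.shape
(2, 2)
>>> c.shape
(2, 29)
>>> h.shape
(29, 29)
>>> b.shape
(3, 2, 29)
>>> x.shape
(2, 29)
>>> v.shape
(3, 29, 2)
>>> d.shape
(3, 2, 29)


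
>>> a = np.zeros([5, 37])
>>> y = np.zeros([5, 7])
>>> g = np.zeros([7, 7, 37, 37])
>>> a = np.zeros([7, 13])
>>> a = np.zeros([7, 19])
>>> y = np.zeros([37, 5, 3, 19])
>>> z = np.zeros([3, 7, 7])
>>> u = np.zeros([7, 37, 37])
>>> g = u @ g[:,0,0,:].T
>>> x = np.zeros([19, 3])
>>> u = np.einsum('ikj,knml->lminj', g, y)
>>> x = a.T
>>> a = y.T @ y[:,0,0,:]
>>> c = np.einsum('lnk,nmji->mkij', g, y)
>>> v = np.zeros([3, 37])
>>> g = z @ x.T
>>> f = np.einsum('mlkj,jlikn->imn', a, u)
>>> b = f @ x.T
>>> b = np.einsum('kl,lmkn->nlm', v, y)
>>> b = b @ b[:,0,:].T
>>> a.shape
(19, 3, 5, 19)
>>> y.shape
(37, 5, 3, 19)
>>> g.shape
(3, 7, 19)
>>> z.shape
(3, 7, 7)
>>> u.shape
(19, 3, 7, 5, 7)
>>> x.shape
(19, 7)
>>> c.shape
(5, 7, 19, 3)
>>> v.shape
(3, 37)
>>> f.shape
(7, 19, 7)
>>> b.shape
(19, 37, 19)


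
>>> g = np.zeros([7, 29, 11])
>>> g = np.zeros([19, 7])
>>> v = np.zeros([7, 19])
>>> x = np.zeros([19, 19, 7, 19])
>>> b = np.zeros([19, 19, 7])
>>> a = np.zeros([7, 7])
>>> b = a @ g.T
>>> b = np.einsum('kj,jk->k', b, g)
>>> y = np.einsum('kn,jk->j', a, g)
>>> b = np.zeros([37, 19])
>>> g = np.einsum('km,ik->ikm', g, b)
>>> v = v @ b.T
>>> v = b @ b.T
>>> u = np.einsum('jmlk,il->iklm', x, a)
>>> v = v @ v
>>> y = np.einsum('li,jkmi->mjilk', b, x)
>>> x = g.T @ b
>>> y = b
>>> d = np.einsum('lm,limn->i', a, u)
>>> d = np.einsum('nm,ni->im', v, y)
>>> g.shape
(37, 19, 7)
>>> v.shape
(37, 37)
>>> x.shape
(7, 19, 19)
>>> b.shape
(37, 19)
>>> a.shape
(7, 7)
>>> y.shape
(37, 19)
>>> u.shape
(7, 19, 7, 19)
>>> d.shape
(19, 37)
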